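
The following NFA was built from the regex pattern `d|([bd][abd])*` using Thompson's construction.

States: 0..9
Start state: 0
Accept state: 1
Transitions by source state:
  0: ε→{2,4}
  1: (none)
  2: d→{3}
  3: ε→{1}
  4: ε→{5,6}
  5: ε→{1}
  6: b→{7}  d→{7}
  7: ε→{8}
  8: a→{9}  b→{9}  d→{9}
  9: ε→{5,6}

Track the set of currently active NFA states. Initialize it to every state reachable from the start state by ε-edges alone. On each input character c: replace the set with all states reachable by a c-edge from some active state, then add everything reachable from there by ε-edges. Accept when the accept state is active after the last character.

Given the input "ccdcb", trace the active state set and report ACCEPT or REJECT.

Answer: REJECT

Steps:
S₀ = ε-closure({0}) = {0,1,2,4,5,6}
'c' @ 1: {}  — dead — no transitions
rest 'cdcb' ignored (set empty)
end set {} — state 1 not in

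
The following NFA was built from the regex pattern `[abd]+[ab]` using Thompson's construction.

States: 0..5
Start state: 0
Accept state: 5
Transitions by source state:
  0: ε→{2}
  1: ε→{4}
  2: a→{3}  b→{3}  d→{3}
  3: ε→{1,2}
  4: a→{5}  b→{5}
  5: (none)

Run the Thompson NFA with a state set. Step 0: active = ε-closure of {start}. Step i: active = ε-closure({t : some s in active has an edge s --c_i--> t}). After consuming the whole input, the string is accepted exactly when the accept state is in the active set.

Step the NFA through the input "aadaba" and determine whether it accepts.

initial (ε-close {0}): {0,2}
'a' @ 1: {1,2,3,4}
'a' @ 2: {1,2,3,4,5}  (accept∈set)
'd' @ 3: {1,2,3,4}
'a' @ 4: {1,2,3,4,5}  (accept∈set)
'b' @ 5: {1,2,3,4,5}  (accept∈set)
'a' @ 6: {1,2,3,4,5}  (accept∈set)
end set {1,2,3,4,5} — state 5 in

Answer: ACCEPT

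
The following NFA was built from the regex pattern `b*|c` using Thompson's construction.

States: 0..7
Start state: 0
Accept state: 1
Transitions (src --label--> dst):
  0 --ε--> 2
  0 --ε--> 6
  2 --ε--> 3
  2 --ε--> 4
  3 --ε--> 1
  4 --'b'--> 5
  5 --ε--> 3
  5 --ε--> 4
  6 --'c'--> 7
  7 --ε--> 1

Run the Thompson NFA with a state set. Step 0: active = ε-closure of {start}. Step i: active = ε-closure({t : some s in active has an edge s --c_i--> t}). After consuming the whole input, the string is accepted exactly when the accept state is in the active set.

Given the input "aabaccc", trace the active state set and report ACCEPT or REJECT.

S₀ = ε-closure({0}) = {0,1,2,3,4,6}
'a' @ 1: {}  — dead — no transitions
rest 'abaccc' ignored (set empty)
end set {} — state 1 not in

Answer: REJECT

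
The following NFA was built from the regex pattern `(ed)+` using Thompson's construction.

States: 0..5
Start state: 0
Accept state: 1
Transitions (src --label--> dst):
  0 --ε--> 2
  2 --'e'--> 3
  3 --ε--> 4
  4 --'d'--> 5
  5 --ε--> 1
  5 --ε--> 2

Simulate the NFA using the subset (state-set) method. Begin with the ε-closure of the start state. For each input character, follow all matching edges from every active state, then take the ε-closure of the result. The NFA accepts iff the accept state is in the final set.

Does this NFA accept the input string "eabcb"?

Answer: REJECT

Steps:
start: ε-closure({0}) = {0,2}
'e' @ 1: {3,4}
'a' @ 2: {}  — dead — no transitions
rest 'bcb' ignored (set empty)
final: {}; accept 1 not in set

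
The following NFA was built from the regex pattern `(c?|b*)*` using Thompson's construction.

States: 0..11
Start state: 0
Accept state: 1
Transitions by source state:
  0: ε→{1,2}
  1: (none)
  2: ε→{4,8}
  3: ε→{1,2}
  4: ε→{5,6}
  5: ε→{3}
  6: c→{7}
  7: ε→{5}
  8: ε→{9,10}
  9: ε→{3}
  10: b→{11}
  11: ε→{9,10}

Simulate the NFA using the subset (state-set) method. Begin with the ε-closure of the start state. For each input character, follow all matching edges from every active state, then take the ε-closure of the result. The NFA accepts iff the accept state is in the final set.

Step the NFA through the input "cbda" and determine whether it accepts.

Answer: REJECT

Trace:
S₀ = ε-closure({0}) = {0,1,2,3,4,5,6,8,9,10}
'c' @ 1: {1,2,3,4,5,6,7,8,9,10}  [accepting]
'b' @ 2: {1,2,3,4,5,6,8,9,10,11}  [accepting]
'd' @ 3: {}  — no active states
rest 'a' ignored (set empty)
after full input: {}  (accept=1 not in)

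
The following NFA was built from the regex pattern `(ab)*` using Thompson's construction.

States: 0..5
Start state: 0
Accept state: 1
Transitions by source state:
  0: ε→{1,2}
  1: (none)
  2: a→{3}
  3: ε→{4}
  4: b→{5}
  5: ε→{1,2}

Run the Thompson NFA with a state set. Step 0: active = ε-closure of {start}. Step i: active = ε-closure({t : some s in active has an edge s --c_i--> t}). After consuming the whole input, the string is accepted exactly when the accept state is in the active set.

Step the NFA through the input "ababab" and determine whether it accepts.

initial (ε-close {0}): {0,1,2}
'a' @ 1: {3,4}
'b' @ 2: {1,2,5}  [accepting]
'a' @ 3: {3,4}
'b' @ 4: {1,2,5}  [accepting]
'a' @ 5: {3,4}
'b' @ 6: {1,2,5}  [accepting]
after full input: {1,2,5}  (accept=1 in)

Answer: ACCEPT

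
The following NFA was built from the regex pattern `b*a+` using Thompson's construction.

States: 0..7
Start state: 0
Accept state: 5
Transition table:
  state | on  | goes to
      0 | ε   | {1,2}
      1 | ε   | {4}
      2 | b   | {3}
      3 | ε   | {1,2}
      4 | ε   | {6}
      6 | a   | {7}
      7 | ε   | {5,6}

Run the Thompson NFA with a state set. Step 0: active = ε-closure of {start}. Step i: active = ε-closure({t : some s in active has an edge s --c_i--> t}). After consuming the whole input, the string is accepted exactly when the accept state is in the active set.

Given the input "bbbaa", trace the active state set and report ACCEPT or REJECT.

Answer: ACCEPT

Trace:
S₀ = ε-closure({0}) = {0,1,2,4,6}
'b' @ 1: {1,2,3,4,6}
'b' @ 2: {1,2,3,4,6}
'b' @ 3: {1,2,3,4,6}
'a' @ 4: {5,6,7}  (accept∈set)
'a' @ 5: {5,6,7}  (accept∈set)
end set {5,6,7} — state 5 in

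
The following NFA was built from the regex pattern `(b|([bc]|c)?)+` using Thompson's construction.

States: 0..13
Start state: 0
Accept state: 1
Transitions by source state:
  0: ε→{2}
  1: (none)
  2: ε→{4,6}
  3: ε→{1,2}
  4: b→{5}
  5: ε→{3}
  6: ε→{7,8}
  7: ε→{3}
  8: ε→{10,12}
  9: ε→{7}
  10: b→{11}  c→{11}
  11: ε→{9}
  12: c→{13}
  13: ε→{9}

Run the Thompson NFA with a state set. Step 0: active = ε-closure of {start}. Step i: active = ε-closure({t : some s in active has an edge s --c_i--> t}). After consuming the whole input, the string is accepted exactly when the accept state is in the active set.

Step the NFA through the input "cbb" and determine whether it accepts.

S₀ = ε-closure({0}) = {0,1,2,3,4,6,7,8,10,12}
'c' @ 1: {1,2,3,4,6,7,8,9,10,11,12,13}  [accepting]
'b' @ 2: {1,2,3,4,5,6,7,8,9,10,11,12}  [accepting]
'b' @ 3: {1,2,3,4,5,6,7,8,9,10,11,12}  [accepting]
end set {1,2,3,4,5,6,7,8,9,10,11,12} — state 1 in

Answer: ACCEPT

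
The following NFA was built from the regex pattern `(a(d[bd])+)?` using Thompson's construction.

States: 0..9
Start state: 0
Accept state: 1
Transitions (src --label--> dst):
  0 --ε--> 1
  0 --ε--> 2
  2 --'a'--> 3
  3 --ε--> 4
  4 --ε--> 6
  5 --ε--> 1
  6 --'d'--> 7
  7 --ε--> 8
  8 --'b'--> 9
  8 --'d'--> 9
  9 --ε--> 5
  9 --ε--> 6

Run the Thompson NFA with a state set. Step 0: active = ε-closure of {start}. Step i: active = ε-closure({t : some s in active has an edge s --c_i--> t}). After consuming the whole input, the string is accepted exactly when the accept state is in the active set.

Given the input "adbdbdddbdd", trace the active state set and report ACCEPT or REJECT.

S₀ = ε-closure({0}) = {0,1,2}
'a' @ 1: {3,4,6}
'd' @ 2: {7,8}
'b' @ 3: {1,5,6,9}  ✓accept
'd' @ 4: {7,8}
'b' @ 5: {1,5,6,9}  ✓accept
'd' @ 6: {7,8}
'd' @ 7: {1,5,6,9}  ✓accept
'd' @ 8: {7,8}
'b' @ 9: {1,5,6,9}  ✓accept
'd' @ 10: {7,8}
'd' @ 11: {1,5,6,9}  ✓accept
after full input: {1,5,6,9}  (accept=1 in)

Answer: ACCEPT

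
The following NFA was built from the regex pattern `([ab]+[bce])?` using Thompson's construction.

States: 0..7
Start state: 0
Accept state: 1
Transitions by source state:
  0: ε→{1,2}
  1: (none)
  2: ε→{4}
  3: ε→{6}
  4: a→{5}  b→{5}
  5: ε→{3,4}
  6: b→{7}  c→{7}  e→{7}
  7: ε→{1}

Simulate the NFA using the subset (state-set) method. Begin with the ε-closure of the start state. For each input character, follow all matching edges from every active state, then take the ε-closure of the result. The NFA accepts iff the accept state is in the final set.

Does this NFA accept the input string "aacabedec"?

Answer: REJECT

Trace:
start: ε-closure({0}) = {0,1,2,4}
'a' @ 1: {3,4,5,6}
'a' @ 2: {3,4,5,6}
'c' @ 3: {1,7}  ✓accept
'a' @ 4: {}  — state set empty
rest 'bedec' ignored (set empty)
end set {} — state 1 not in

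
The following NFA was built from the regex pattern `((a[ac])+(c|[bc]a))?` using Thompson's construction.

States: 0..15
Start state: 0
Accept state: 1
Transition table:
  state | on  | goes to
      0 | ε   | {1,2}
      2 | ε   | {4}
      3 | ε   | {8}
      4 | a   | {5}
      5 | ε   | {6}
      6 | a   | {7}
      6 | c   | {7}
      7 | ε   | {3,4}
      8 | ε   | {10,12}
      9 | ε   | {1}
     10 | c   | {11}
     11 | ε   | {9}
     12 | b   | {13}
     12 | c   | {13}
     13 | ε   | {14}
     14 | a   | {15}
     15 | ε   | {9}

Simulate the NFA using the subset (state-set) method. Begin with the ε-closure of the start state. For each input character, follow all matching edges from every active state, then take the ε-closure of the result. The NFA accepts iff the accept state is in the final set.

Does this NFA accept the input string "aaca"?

S₀ = ε-closure({0}) = {0,1,2,4}
'a' @ 1: {5,6}
'a' @ 2: {3,4,7,8,10,12}
'c' @ 3: {1,9,11,13,14}  ✓accept
'a' @ 4: {1,9,15}  ✓accept
after full input: {1,9,15}  (accept=1 in)

Answer: ACCEPT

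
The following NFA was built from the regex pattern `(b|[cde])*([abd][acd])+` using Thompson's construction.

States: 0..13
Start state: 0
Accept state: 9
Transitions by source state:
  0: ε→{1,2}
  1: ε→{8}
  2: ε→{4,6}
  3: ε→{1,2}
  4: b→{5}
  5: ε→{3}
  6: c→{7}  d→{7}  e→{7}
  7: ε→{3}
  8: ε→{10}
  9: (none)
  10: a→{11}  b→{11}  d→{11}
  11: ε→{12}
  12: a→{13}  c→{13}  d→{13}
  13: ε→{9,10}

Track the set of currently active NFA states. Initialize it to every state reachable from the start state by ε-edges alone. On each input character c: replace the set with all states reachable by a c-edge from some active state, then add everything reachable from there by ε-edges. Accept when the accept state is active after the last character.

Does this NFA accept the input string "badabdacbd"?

Answer: ACCEPT

Derivation:
S₀ = ε-closure({0}) = {0,1,2,4,6,8,10}
'b' @ 1: {1,2,3,4,5,6,8,10,11,12}
'a' @ 2: {9,10,11,12,13}  (accept∈set)
'd' @ 3: {9,10,11,12,13}  (accept∈set)
'a' @ 4: {9,10,11,12,13}  (accept∈set)
'b' @ 5: {11,12}
'd' @ 6: {9,10,13}  (accept∈set)
'a' @ 7: {11,12}
'c' @ 8: {9,10,13}  (accept∈set)
'b' @ 9: {11,12}
'd' @ 10: {9,10,13}  (accept∈set)
final: {9,10,13}; accept 9 in set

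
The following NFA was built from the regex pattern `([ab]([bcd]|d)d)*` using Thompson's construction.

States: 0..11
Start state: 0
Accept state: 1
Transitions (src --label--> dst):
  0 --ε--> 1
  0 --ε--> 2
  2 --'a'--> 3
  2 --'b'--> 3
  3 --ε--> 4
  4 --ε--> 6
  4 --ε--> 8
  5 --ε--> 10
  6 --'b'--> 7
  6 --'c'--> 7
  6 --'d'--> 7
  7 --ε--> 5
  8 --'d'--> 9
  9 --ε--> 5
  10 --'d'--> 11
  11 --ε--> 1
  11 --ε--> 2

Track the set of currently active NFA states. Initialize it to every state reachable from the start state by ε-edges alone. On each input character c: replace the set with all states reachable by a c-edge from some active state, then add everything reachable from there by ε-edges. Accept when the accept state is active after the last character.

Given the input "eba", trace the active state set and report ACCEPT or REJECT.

Answer: REJECT

Steps:
initial (ε-close {0}): {0,1,2}
'e' @ 1: {}  — state set empty
rest 'ba' ignored (set empty)
final: {}; accept 1 not in set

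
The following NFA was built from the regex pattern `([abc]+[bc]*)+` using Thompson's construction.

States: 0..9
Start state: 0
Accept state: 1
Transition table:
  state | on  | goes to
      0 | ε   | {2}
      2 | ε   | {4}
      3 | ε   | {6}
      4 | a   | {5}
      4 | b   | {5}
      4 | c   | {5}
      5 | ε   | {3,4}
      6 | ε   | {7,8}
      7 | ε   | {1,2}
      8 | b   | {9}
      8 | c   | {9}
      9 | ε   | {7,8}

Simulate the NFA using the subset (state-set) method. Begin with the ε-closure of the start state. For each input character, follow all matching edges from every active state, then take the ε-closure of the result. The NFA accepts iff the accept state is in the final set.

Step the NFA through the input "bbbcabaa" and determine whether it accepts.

S₀ = ε-closure({0}) = {0,2,4}
'b' @ 1: {1,2,3,4,5,6,7,8}  (accept∈set)
'b' @ 2: {1,2,3,4,5,6,7,8,9}  (accept∈set)
'b' @ 3: {1,2,3,4,5,6,7,8,9}  (accept∈set)
'c' @ 4: {1,2,3,4,5,6,7,8,9}  (accept∈set)
'a' @ 5: {1,2,3,4,5,6,7,8}  (accept∈set)
'b' @ 6: {1,2,3,4,5,6,7,8,9}  (accept∈set)
'a' @ 7: {1,2,3,4,5,6,7,8}  (accept∈set)
'a' @ 8: {1,2,3,4,5,6,7,8}  (accept∈set)
after full input: {1,2,3,4,5,6,7,8}  (accept=1 in)

Answer: ACCEPT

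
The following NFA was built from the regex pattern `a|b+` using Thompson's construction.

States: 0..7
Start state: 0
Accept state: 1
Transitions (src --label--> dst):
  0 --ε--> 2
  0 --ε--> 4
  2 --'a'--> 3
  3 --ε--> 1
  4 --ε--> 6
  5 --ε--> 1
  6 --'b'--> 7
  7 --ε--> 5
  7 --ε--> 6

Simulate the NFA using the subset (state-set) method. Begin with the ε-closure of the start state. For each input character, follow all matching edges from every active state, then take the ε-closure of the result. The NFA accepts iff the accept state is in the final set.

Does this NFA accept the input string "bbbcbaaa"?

Answer: REJECT

Derivation:
S₀ = ε-closure({0}) = {0,2,4,6}
'b' @ 1: {1,5,6,7}  ✓accept
'b' @ 2: {1,5,6,7}  ✓accept
'b' @ 3: {1,5,6,7}  ✓accept
'c' @ 4: {}  — state set empty
rest 'baaa' ignored (set empty)
final: {}; accept 1 not in set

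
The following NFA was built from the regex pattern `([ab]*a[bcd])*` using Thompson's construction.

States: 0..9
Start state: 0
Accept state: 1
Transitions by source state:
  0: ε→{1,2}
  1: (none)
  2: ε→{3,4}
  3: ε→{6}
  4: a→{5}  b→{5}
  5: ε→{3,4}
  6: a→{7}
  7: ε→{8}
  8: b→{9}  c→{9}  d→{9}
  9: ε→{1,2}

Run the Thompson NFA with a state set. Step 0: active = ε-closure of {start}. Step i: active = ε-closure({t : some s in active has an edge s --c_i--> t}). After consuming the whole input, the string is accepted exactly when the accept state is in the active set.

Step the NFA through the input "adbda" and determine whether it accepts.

Answer: REJECT

Steps:
initial (ε-close {0}): {0,1,2,3,4,6}
'a' @ 1: {3,4,5,6,7,8}
'd' @ 2: {1,2,3,4,6,9}  (accept∈set)
'b' @ 3: {3,4,5,6}
'd' @ 4: {}  — no active states
rest 'a' ignored (set empty)
end set {} — state 1 not in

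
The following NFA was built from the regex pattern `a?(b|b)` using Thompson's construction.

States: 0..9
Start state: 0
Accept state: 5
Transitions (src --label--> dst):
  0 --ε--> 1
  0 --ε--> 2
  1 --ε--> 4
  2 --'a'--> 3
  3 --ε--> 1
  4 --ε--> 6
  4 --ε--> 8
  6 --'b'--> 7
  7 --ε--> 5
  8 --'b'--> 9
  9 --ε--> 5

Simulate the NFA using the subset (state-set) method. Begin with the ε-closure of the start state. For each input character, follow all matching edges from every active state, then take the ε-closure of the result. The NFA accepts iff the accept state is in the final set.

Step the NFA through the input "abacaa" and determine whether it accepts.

S₀ = ε-closure({0}) = {0,1,2,4,6,8}
'a' @ 1: {1,3,4,6,8}
'b' @ 2: {5,7,9}  ✓accept
'a' @ 3: {}  — state set empty
rest 'caa' ignored (set empty)
after full input: {}  (accept=5 not in)

Answer: REJECT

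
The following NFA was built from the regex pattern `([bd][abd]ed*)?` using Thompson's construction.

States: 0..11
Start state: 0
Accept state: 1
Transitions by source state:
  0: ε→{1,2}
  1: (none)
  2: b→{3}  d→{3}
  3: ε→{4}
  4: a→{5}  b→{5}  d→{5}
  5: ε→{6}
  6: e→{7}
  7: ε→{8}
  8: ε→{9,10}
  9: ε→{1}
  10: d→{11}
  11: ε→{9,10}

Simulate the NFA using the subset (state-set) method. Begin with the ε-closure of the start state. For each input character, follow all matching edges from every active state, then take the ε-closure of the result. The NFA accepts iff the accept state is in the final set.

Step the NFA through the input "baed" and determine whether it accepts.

initial (ε-close {0}): {0,1,2}
'b' @ 1: {3,4}
'a' @ 2: {5,6}
'e' @ 3: {1,7,8,9,10}  (accept∈set)
'd' @ 4: {1,9,10,11}  (accept∈set)
end set {1,9,10,11} — state 1 in

Answer: ACCEPT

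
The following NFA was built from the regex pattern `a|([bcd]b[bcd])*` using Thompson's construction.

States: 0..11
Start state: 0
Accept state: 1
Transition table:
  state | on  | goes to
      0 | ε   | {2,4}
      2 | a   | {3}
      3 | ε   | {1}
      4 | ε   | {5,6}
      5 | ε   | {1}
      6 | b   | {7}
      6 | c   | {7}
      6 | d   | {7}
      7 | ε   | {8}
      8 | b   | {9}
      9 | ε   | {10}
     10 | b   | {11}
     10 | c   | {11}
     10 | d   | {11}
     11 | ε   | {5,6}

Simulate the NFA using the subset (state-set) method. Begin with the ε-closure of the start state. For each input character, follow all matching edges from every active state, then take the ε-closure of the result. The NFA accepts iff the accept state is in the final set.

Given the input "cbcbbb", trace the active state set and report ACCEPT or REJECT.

initial (ε-close {0}): {0,1,2,4,5,6}
'c' @ 1: {7,8}
'b' @ 2: {9,10}
'c' @ 3: {1,5,6,11}  (accept∈set)
'b' @ 4: {7,8}
'b' @ 5: {9,10}
'b' @ 6: {1,5,6,11}  (accept∈set)
final: {1,5,6,11}; accept 1 in set

Answer: ACCEPT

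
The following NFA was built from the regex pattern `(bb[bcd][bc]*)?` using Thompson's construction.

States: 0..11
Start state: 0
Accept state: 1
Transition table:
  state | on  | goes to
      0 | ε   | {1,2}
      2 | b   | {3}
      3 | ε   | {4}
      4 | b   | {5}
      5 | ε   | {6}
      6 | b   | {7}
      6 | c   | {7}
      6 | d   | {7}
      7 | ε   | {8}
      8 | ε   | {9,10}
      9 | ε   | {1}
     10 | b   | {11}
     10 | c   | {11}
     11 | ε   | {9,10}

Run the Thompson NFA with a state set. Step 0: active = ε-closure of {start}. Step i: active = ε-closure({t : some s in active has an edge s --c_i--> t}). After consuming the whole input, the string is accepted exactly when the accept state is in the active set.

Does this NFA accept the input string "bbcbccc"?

Answer: ACCEPT

Steps:
initial (ε-close {0}): {0,1,2}
'b' @ 1: {3,4}
'b' @ 2: {5,6}
'c' @ 3: {1,7,8,9,10}  (accept∈set)
'b' @ 4: {1,9,10,11}  (accept∈set)
'c' @ 5: {1,9,10,11}  (accept∈set)
'c' @ 6: {1,9,10,11}  (accept∈set)
'c' @ 7: {1,9,10,11}  (accept∈set)
after full input: {1,9,10,11}  (accept=1 in)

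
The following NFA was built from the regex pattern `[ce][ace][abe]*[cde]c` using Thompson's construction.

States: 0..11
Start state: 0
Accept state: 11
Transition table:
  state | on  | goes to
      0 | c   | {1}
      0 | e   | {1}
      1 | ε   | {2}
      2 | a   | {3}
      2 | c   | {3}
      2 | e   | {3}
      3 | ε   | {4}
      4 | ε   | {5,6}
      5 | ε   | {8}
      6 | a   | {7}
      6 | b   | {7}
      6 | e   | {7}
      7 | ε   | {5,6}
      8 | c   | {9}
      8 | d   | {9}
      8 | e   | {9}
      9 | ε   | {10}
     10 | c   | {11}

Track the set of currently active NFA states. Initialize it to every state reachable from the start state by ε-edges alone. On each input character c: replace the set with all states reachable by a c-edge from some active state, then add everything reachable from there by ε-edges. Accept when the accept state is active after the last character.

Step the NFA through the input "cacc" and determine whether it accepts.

initial (ε-close {0}): {0}
'c' @ 1: {1,2}
'a' @ 2: {3,4,5,6,8}
'c' @ 3: {9,10}
'c' @ 4: {11}  [accepting]
final: {11}; accept 11 in set

Answer: ACCEPT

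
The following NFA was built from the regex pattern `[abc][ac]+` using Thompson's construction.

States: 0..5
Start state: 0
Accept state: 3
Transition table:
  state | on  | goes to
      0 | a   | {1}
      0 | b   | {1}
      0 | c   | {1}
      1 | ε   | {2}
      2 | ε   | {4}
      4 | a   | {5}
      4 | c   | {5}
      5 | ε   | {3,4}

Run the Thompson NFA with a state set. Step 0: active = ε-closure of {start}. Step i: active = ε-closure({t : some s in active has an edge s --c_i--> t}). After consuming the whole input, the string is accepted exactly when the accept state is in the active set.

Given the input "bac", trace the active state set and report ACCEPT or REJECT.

Answer: ACCEPT

Trace:
S₀ = ε-closure({0}) = {0}
'b' @ 1: {1,2,4}
'a' @ 2: {3,4,5}  [accepting]
'c' @ 3: {3,4,5}  [accepting]
after full input: {3,4,5}  (accept=3 in)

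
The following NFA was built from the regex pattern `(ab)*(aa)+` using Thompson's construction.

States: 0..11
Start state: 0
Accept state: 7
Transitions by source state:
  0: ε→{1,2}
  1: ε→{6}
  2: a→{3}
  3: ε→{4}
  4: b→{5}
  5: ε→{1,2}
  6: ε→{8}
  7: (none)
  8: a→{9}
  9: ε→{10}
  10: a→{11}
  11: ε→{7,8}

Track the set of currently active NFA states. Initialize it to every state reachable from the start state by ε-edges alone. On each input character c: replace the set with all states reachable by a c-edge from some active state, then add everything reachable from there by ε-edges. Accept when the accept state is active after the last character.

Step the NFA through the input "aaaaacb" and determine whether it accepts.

initial (ε-close {0}): {0,1,2,6,8}
'a' @ 1: {3,4,9,10}
'a' @ 2: {7,8,11}  (accept∈set)
'a' @ 3: {9,10}
'a' @ 4: {7,8,11}  (accept∈set)
'a' @ 5: {9,10}
'c' @ 6: {}  — no active states
rest 'b' ignored (set empty)
after full input: {}  (accept=7 not in)

Answer: REJECT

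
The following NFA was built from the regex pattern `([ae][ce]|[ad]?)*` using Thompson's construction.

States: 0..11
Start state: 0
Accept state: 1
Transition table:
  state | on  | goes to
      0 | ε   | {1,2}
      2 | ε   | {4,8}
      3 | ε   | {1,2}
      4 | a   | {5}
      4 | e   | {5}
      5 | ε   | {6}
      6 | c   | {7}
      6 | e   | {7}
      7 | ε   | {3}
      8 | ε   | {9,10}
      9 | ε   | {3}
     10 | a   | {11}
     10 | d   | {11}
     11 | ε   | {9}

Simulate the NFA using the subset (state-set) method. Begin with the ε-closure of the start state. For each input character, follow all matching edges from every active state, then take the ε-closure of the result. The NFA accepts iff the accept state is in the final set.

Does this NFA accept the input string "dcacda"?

start: ε-closure({0}) = {0,1,2,3,4,8,9,10}
'd' @ 1: {1,2,3,4,8,9,10,11}  ✓accept
'c' @ 2: {}  — state set empty
rest 'acda' ignored (set empty)
end set {} — state 1 not in

Answer: REJECT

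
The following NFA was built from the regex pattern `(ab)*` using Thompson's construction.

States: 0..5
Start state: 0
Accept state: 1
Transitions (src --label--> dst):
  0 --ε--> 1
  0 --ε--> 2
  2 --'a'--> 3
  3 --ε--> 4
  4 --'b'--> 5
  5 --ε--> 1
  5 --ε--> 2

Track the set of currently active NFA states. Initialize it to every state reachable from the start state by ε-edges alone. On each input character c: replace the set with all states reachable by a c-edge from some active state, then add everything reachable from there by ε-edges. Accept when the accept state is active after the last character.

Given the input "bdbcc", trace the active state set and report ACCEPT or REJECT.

initial (ε-close {0}): {0,1,2}
'b' @ 1: {}  — no active states
rest 'dbcc' ignored (set empty)
after full input: {}  (accept=1 not in)

Answer: REJECT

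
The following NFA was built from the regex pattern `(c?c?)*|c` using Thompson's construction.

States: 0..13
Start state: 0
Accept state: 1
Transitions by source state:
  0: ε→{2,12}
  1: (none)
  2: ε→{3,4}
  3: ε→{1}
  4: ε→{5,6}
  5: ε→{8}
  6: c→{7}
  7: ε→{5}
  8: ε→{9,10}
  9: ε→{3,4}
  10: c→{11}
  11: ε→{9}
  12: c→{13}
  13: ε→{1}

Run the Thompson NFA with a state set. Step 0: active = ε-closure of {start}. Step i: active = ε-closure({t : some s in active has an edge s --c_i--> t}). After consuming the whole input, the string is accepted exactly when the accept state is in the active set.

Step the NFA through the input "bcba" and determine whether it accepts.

S₀ = ε-closure({0}) = {0,1,2,3,4,5,6,8,9,10,12}
'b' @ 1: {}  — no active states
rest 'cba' ignored (set empty)
after full input: {}  (accept=1 not in)

Answer: REJECT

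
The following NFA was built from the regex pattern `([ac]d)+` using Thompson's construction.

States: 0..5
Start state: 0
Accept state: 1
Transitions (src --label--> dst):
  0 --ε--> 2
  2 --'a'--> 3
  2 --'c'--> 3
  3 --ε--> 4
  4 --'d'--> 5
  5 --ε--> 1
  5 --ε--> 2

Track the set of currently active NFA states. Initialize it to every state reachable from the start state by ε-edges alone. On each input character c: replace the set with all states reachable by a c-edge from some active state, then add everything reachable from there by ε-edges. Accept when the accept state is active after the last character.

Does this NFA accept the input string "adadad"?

start: ε-closure({0}) = {0,2}
'a' @ 1: {3,4}
'd' @ 2: {1,2,5}  [accepting]
'a' @ 3: {3,4}
'd' @ 4: {1,2,5}  [accepting]
'a' @ 5: {3,4}
'd' @ 6: {1,2,5}  [accepting]
end set {1,2,5} — state 1 in

Answer: ACCEPT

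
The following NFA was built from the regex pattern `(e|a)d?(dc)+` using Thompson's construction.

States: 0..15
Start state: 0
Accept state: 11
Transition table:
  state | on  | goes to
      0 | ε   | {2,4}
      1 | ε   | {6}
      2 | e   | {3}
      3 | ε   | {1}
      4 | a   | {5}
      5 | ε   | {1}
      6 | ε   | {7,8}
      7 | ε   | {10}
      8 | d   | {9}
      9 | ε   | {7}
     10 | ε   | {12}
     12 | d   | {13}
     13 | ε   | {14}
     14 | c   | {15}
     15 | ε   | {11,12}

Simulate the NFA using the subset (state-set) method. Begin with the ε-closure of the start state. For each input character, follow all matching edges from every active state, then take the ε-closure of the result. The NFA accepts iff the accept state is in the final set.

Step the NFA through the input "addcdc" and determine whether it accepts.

Answer: ACCEPT

Steps:
S₀ = ε-closure({0}) = {0,2,4}
'a' @ 1: {1,5,6,7,8,10,12}
'd' @ 2: {7,9,10,12,13,14}
'd' @ 3: {13,14}
'c' @ 4: {11,12,15}  ✓accept
'd' @ 5: {13,14}
'c' @ 6: {11,12,15}  ✓accept
final: {11,12,15}; accept 11 in set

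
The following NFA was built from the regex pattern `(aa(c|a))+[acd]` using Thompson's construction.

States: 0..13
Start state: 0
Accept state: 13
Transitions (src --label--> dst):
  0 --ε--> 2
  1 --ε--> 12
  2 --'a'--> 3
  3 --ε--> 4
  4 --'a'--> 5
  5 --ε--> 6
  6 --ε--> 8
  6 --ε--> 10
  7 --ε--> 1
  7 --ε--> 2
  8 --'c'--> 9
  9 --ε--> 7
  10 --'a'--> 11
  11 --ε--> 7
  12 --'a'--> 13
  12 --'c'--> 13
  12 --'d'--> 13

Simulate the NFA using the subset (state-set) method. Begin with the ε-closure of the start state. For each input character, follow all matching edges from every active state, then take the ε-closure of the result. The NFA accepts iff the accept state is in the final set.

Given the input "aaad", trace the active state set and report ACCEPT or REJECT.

start: ε-closure({0}) = {0,2}
'a' @ 1: {3,4}
'a' @ 2: {5,6,8,10}
'a' @ 3: {1,2,7,11,12}
'd' @ 4: {13}  ✓accept
after full input: {13}  (accept=13 in)

Answer: ACCEPT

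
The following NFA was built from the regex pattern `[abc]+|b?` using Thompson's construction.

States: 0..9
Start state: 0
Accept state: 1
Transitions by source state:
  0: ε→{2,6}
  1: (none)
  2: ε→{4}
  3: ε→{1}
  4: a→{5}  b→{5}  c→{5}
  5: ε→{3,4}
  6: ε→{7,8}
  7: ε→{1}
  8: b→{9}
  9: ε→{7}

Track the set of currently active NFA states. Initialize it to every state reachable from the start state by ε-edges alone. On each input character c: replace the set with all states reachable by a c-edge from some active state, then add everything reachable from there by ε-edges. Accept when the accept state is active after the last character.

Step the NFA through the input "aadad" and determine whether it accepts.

start: ε-closure({0}) = {0,1,2,4,6,7,8}
'a' @ 1: {1,3,4,5}  [accepting]
'a' @ 2: {1,3,4,5}  [accepting]
'd' @ 3: {}  — dead — no transitions
rest 'ad' ignored (set empty)
end set {} — state 1 not in

Answer: REJECT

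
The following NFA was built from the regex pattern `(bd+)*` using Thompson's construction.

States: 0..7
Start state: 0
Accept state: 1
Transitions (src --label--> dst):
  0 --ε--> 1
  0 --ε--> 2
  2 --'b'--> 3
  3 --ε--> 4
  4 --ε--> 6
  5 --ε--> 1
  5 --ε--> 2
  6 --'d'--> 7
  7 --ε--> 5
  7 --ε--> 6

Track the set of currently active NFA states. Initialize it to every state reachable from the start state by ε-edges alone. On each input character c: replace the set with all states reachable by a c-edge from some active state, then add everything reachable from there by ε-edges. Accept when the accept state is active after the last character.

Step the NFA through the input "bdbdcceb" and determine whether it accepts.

S₀ = ε-closure({0}) = {0,1,2}
'b' @ 1: {3,4,6}
'd' @ 2: {1,2,5,6,7}  [accepting]
'b' @ 3: {3,4,6}
'd' @ 4: {1,2,5,6,7}  [accepting]
'c' @ 5: {}  — dead — no transitions
rest 'ceb' ignored (set empty)
end set {} — state 1 not in

Answer: REJECT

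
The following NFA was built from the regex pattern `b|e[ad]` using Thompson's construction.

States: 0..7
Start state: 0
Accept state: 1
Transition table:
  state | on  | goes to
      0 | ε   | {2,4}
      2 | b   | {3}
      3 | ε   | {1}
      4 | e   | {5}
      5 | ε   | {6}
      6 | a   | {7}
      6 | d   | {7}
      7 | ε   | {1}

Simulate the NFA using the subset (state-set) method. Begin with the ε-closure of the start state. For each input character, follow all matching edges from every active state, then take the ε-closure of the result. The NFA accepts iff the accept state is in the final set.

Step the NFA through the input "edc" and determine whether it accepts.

S₀ = ε-closure({0}) = {0,2,4}
'e' @ 1: {5,6}
'd' @ 2: {1,7}  (accept∈set)
'c' @ 3: {}  — no active states
end set {} — state 1 not in

Answer: REJECT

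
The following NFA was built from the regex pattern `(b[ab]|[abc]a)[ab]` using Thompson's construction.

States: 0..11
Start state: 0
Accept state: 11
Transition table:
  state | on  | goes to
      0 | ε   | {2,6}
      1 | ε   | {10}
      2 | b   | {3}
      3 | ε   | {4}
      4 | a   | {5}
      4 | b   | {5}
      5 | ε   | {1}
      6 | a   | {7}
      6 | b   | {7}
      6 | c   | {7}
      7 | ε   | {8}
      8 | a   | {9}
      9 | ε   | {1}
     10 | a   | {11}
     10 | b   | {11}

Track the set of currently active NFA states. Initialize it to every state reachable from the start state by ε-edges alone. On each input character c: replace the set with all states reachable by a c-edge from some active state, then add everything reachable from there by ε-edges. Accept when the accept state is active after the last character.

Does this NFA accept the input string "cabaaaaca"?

Answer: REJECT

Trace:
initial (ε-close {0}): {0,2,6}
'c' @ 1: {7,8}
'a' @ 2: {1,9,10}
'b' @ 3: {11}  ✓accept
'a' @ 4: {}  — dead — no transitions
rest 'aaaca' ignored (set empty)
after full input: {}  (accept=11 not in)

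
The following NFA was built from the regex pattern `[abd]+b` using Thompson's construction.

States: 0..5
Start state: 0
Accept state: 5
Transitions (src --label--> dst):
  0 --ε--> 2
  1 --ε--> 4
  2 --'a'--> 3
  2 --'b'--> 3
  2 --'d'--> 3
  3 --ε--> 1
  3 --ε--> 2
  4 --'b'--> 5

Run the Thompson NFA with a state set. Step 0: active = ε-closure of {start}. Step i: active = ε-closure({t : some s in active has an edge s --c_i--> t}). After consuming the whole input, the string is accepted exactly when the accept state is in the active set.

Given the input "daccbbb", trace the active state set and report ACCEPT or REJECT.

initial (ε-close {0}): {0,2}
'd' @ 1: {1,2,3,4}
'a' @ 2: {1,2,3,4}
'c' @ 3: {}  — state set empty
rest 'cbbb' ignored (set empty)
after full input: {}  (accept=5 not in)

Answer: REJECT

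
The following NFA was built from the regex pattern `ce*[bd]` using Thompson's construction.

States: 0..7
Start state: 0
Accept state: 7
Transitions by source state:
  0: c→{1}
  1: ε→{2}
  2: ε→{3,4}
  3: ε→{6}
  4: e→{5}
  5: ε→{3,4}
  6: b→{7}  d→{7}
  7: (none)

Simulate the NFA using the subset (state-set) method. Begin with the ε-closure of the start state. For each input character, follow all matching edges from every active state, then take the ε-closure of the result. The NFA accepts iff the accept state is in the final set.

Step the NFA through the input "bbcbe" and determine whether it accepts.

Answer: REJECT

Trace:
start: ε-closure({0}) = {0}
'b' @ 1: {}  — dead — no transitions
rest 'bcbe' ignored (set empty)
final: {}; accept 7 not in set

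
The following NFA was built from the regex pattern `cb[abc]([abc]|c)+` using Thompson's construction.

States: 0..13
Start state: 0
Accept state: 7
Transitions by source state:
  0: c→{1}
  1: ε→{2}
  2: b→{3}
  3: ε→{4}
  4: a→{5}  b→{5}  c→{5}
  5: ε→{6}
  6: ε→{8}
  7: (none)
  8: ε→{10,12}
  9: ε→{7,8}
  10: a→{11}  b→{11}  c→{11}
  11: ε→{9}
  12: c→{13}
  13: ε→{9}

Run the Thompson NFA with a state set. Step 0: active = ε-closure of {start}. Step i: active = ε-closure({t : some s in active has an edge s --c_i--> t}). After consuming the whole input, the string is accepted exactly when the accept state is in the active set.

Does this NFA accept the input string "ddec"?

S₀ = ε-closure({0}) = {0}
'd' @ 1: {}  — state set empty
rest 'dec' ignored (set empty)
end set {} — state 7 not in

Answer: REJECT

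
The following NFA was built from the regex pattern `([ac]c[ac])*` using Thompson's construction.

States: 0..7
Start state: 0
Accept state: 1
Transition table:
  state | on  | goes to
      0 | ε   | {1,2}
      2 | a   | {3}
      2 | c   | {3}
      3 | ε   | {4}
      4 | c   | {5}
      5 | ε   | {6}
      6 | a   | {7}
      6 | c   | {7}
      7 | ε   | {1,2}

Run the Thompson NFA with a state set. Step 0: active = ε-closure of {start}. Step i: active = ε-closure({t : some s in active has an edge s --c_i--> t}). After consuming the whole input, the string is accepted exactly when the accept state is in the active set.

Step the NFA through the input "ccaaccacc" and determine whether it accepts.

Answer: ACCEPT

Trace:
S₀ = ε-closure({0}) = {0,1,2}
'c' @ 1: {3,4}
'c' @ 2: {5,6}
'a' @ 3: {1,2,7}  [accepting]
'a' @ 4: {3,4}
'c' @ 5: {5,6}
'c' @ 6: {1,2,7}  [accepting]
'a' @ 7: {3,4}
'c' @ 8: {5,6}
'c' @ 9: {1,2,7}  [accepting]
after full input: {1,2,7}  (accept=1 in)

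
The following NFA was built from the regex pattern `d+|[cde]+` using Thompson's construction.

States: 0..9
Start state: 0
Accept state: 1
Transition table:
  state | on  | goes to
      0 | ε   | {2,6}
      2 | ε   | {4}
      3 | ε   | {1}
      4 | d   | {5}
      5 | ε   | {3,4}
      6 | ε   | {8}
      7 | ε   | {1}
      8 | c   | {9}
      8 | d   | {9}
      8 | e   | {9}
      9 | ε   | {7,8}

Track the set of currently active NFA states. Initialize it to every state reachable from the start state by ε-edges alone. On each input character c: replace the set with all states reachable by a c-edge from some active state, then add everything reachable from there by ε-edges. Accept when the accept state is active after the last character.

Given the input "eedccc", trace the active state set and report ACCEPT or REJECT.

S₀ = ε-closure({0}) = {0,2,4,6,8}
'e' @ 1: {1,7,8,9}  [accepting]
'e' @ 2: {1,7,8,9}  [accepting]
'd' @ 3: {1,7,8,9}  [accepting]
'c' @ 4: {1,7,8,9}  [accepting]
'c' @ 5: {1,7,8,9}  [accepting]
'c' @ 6: {1,7,8,9}  [accepting]
final: {1,7,8,9}; accept 1 in set

Answer: ACCEPT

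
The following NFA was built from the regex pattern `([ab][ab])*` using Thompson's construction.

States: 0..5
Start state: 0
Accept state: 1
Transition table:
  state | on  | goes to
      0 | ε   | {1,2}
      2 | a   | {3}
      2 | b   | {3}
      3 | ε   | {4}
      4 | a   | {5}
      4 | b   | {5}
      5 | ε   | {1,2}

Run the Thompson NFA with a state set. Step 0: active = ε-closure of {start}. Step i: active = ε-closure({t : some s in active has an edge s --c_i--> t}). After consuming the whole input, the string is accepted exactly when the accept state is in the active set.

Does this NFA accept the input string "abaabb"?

Answer: ACCEPT

Trace:
S₀ = ε-closure({0}) = {0,1,2}
'a' @ 1: {3,4}
'b' @ 2: {1,2,5}  ✓accept
'a' @ 3: {3,4}
'a' @ 4: {1,2,5}  ✓accept
'b' @ 5: {3,4}
'b' @ 6: {1,2,5}  ✓accept
final: {1,2,5}; accept 1 in set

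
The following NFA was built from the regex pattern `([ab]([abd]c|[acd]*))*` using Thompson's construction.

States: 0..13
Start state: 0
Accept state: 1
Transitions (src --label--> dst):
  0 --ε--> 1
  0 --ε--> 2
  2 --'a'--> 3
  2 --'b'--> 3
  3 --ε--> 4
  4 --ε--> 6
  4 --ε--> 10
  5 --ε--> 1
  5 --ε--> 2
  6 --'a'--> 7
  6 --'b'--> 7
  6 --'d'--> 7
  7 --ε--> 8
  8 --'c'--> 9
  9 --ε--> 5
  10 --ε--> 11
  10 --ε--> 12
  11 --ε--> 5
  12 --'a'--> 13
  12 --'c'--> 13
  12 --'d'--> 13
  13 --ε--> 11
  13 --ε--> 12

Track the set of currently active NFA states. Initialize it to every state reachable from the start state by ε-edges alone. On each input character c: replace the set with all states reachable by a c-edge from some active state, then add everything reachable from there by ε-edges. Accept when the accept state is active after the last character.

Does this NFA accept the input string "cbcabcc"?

Answer: REJECT

Steps:
initial (ε-close {0}): {0,1,2}
'c' @ 1: {}  — no active states
rest 'bcabcc' ignored (set empty)
final: {}; accept 1 not in set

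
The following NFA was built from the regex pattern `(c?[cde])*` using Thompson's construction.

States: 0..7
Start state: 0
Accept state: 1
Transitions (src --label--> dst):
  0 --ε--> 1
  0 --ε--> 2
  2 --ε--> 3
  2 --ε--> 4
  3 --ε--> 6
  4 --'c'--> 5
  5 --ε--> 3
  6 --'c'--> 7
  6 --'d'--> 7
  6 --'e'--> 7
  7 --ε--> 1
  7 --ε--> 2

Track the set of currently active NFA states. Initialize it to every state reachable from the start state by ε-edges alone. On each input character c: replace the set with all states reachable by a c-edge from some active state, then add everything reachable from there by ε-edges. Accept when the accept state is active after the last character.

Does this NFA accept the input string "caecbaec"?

Answer: REJECT

Derivation:
start: ε-closure({0}) = {0,1,2,3,4,6}
'c' @ 1: {1,2,3,4,5,6,7}  [accepting]
'a' @ 2: {}  — dead — no transitions
rest 'ecbaec' ignored (set empty)
after full input: {}  (accept=1 not in)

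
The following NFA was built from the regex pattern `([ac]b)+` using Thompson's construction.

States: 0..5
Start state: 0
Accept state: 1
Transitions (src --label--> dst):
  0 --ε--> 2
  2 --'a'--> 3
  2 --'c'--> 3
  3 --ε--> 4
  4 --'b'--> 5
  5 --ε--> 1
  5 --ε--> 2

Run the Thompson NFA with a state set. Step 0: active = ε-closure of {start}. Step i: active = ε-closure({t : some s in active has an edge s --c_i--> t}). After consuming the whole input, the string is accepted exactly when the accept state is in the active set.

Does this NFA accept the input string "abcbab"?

start: ε-closure({0}) = {0,2}
'a' @ 1: {3,4}
'b' @ 2: {1,2,5}  ✓accept
'c' @ 3: {3,4}
'b' @ 4: {1,2,5}  ✓accept
'a' @ 5: {3,4}
'b' @ 6: {1,2,5}  ✓accept
end set {1,2,5} — state 1 in

Answer: ACCEPT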